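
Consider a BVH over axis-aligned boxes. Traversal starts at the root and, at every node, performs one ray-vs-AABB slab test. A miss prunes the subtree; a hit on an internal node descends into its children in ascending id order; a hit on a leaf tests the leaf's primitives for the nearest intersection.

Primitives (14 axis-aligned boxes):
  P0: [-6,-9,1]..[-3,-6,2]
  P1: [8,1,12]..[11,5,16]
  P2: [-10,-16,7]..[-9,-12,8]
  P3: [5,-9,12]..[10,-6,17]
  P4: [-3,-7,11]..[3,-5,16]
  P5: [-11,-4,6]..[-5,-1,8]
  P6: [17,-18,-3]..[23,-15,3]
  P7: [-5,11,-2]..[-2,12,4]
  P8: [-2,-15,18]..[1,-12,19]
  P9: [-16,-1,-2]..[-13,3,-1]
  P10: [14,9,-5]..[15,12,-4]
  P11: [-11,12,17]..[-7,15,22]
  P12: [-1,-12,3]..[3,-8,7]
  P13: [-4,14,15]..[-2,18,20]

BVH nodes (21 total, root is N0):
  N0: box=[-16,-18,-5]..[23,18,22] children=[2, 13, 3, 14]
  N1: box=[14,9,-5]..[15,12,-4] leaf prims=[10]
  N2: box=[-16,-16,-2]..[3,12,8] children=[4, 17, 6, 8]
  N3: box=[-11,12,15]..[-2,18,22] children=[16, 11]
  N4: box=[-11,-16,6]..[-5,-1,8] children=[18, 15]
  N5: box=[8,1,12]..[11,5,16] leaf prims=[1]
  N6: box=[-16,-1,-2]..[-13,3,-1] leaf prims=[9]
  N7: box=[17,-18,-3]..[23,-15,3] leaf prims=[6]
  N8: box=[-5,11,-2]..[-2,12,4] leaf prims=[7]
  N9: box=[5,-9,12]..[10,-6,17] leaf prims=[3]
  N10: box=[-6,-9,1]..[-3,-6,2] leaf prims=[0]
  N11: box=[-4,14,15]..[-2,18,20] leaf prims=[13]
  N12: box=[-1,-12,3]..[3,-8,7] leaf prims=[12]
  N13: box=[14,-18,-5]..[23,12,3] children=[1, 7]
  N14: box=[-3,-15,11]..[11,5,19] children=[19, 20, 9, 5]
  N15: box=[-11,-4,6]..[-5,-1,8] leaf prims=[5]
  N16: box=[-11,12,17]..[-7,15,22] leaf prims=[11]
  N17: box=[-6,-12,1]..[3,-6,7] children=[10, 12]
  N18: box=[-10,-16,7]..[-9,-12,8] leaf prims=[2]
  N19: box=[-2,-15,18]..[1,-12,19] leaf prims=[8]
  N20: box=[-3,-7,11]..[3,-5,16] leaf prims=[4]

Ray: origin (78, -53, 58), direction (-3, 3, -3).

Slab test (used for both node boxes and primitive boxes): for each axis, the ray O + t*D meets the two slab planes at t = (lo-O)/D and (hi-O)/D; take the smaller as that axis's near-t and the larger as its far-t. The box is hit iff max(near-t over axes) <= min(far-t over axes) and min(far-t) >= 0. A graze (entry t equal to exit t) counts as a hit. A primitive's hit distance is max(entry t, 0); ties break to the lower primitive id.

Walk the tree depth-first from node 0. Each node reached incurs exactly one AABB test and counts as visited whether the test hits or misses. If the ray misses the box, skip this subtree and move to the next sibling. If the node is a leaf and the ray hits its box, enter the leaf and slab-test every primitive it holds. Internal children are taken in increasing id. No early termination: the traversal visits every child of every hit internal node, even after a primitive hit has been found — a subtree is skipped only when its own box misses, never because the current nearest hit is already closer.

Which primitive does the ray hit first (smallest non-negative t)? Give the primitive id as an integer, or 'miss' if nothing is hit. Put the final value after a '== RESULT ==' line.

Walk:
N0 x:[55/3,94/3] y:[35/3,71/3] z:[12,21] -> hit [55/3,21], descend [2, 3, 13, 14]
  N2 x:[25,94/3] y:[37/3,65/3] z:[50/3,20] -> miss, prune
  N3 x:[80/3,89/3] y:[65/3,71/3] z:[12,43/3] -> miss, prune
  N13 x:[55/3,64/3] y:[35/3,65/3] z:[55/3,21] -> hit [55/3,21], descend [1, 7]
    N1 x:[21,64/3] y:[62/3,65/3] z:[62/3,21] -> hit [21,21] leaf, test {P10@t=21}
    N7 x:[55/3,61/3] y:[35/3,38/3] z:[55/3,61/3] -> miss, prune
  N14 x:[67/3,27] y:[38/3,58/3] z:[13,47/3] -> miss, prune

order=[0, 2, 3, 13, 1, 7, 14]  |boxes|=7  |leaves|=1  hit=P10

== RESULT ==
10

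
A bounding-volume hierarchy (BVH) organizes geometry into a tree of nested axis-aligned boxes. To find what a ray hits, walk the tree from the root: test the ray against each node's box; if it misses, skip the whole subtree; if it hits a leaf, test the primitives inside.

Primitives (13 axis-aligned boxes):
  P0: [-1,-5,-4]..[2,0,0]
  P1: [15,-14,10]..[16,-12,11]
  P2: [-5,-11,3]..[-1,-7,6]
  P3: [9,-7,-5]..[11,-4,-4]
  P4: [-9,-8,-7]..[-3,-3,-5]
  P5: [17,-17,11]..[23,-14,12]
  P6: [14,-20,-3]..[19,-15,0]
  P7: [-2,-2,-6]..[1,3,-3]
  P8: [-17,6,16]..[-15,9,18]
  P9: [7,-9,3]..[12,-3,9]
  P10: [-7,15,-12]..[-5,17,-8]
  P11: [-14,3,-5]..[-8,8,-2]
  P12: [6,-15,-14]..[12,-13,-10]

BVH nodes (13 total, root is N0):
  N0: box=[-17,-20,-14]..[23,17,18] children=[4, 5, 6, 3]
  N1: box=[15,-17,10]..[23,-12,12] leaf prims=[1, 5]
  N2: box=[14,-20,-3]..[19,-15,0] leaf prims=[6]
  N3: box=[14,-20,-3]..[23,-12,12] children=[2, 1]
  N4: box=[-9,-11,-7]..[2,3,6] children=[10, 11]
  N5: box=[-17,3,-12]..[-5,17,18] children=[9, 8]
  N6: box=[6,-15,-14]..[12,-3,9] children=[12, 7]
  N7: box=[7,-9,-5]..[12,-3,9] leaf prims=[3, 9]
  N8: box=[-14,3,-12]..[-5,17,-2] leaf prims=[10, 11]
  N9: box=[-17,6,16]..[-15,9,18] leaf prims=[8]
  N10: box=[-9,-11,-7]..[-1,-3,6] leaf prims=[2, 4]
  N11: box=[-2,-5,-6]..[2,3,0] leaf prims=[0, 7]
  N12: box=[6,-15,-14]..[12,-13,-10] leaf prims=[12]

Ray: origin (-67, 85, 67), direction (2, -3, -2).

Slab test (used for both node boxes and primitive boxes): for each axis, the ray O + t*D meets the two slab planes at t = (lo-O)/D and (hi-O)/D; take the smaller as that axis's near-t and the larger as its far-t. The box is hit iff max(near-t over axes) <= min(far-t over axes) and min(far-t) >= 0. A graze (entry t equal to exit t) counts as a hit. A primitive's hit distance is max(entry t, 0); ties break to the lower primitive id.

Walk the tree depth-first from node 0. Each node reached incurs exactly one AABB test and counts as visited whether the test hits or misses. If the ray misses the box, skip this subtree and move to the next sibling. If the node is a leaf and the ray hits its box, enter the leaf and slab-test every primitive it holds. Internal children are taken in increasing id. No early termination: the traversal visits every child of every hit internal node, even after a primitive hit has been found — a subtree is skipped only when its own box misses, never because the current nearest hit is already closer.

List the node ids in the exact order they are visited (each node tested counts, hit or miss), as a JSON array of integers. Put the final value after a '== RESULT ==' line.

Walk:
N0 x:[25,45] y:[68/3,35] z:[49/2,81/2] -> hit [25,35], descend [3, 4, 5, 6]
  N3 x:[81/2,45] y:[97/3,35] z:[55/2,35] -> miss, prune
  N4 x:[29,69/2] y:[82/3,32] z:[61/2,37] -> hit [61/2,32], descend [10, 11]
    N10 x:[29,33] y:[88/3,32] z:[61/2,37] -> hit [61/2,32] leaf, test {P2@t=31, P4(miss)}
    N11 x:[65/2,69/2] y:[82/3,30] z:[67/2,73/2] -> miss, prune
  N5 x:[25,31] y:[68/3,82/3] z:[49/2,79/2] -> hit [25,82/3], descend [8, 9]
    N8 x:[53/2,31] y:[68/3,82/3] z:[69/2,79/2] -> miss, prune
    N9 x:[25,26] y:[76/3,79/3] z:[49/2,51/2] -> hit [76/3,51/2] leaf, test {P8@t=76/3}
  N6 x:[73/2,79/2] y:[88/3,100/3] z:[29,81/2] -> miss, prune

order=[0, 3, 4, 10, 11, 5, 8, 9, 6]  |boxes|=9  |leaves|=2  hit=P8

== RESULT ==
[0, 3, 4, 10, 11, 5, 8, 9, 6]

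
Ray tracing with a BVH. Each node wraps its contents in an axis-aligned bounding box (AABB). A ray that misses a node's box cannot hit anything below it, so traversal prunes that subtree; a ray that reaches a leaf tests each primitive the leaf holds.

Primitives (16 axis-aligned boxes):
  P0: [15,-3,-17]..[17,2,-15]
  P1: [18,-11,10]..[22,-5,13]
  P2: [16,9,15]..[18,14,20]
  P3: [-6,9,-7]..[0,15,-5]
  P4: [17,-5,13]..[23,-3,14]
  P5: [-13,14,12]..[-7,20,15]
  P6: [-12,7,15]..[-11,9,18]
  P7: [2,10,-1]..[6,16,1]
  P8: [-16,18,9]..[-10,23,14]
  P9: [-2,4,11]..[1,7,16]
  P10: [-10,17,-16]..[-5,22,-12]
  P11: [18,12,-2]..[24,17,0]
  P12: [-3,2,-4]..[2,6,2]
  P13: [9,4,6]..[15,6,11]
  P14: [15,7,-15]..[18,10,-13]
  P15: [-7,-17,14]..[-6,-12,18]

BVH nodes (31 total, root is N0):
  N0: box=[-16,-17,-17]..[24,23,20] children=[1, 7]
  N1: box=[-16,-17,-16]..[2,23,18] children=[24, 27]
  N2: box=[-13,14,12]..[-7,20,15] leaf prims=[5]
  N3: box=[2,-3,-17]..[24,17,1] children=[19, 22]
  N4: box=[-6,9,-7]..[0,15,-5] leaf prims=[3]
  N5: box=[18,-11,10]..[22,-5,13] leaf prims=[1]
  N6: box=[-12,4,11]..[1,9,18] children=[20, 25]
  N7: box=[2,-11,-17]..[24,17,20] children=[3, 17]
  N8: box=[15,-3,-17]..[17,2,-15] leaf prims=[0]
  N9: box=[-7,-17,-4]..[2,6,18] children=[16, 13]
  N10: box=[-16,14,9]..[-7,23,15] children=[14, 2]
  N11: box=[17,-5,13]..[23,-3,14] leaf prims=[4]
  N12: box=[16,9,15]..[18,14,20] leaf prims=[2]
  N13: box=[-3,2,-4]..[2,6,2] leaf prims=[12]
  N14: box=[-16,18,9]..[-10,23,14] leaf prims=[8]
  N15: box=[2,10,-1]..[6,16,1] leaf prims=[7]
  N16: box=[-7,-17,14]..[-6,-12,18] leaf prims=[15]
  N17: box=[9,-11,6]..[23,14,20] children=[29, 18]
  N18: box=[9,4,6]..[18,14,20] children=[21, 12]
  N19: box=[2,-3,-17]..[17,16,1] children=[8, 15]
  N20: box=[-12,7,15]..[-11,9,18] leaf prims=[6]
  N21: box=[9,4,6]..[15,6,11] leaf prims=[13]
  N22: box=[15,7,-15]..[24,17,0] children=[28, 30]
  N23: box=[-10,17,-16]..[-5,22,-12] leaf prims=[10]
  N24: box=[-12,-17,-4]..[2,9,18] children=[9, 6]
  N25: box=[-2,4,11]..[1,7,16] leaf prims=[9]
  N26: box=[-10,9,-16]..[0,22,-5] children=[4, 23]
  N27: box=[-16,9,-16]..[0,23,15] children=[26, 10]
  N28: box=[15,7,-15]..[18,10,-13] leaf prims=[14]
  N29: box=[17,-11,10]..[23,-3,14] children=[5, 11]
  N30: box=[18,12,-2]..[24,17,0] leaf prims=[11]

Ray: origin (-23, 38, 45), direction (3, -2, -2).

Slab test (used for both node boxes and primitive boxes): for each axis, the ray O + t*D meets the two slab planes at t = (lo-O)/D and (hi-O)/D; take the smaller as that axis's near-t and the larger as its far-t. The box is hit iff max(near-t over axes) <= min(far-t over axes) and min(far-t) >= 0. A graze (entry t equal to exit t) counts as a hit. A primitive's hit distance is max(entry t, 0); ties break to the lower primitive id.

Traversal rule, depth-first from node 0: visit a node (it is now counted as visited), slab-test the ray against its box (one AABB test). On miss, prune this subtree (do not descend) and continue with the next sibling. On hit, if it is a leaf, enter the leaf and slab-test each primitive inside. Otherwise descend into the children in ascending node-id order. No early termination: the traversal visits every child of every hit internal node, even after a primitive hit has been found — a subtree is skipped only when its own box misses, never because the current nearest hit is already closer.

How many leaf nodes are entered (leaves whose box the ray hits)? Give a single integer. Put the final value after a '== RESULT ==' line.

Walk:
N0 x:[7/3,47/3] y:[15/2,55/2] z:[25/2,31] -> hit [25/2,47/3], descend [1, 7]
  N1 x:[7/3,25/3] y:[15/2,55/2] z:[27/2,61/2] -> miss, prune
  N7 x:[25/3,47/3] y:[21/2,49/2] z:[25/2,31] -> hit [25/2,47/3], descend [3, 17]
    N3 x:[25/3,47/3] y:[21/2,41/2] z:[22,31] -> miss, prune
    N17 x:[32/3,46/3] y:[12,49/2] z:[25/2,39/2] -> hit [25/2,46/3], descend [18, 29]
      N18 x:[32/3,41/3] y:[12,17] z:[25/2,39/2] -> hit [25/2,41/3], descend [12, 21]
        N12 x:[13,41/3] y:[12,29/2] z:[25/2,15] -> hit [13,41/3] leaf, test {P2@t=13}
        N21 x:[32/3,38/3] y:[16,17] z:[17,39/2] -> miss, prune
      N29 x:[40/3,46/3] y:[41/2,49/2] z:[31/2,35/2] -> miss, prune

Summary -> nodes [0, 1, 7, 3, 17, 18, 12, 21, 29]; box-tests=9; leaf-entries=1; first=P2

== RESULT ==
1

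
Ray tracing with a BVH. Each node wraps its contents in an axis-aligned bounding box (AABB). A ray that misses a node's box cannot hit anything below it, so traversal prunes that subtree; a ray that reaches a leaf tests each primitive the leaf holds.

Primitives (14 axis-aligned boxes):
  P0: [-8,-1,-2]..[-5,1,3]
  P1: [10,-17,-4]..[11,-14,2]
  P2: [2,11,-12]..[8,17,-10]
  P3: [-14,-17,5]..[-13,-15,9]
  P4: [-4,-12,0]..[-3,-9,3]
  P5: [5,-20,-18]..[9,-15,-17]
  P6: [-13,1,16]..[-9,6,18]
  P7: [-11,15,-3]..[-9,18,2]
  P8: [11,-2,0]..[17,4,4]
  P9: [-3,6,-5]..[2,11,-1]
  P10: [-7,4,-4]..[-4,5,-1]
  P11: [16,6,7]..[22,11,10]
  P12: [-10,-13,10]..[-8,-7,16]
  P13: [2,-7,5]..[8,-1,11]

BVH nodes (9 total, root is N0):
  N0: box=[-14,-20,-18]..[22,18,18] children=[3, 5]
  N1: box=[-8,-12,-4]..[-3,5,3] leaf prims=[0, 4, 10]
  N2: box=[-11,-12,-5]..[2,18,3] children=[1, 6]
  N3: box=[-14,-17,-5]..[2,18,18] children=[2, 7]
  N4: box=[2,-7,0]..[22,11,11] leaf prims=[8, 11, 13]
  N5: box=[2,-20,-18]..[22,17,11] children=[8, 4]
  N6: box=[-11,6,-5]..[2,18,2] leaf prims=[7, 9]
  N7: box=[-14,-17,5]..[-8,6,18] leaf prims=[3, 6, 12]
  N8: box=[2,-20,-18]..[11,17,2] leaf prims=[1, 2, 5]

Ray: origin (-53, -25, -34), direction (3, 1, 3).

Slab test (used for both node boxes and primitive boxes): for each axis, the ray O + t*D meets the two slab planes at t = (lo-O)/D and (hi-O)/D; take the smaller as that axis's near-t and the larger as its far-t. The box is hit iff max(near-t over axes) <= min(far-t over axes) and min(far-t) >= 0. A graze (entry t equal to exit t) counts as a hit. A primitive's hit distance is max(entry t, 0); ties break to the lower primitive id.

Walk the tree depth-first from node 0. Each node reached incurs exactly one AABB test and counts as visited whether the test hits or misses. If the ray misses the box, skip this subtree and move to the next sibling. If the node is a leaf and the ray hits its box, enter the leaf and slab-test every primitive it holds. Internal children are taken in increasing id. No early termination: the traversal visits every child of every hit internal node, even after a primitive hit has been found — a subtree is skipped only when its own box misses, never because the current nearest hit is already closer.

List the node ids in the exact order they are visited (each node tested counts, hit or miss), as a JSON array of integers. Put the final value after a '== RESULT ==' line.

Trace the traversal:
N0 x:[13,25] y:[5,43] z:[16/3,52/3] -> hit [13,52/3], descend [3, 5]
  N3 x:[13,55/3] y:[8,43] z:[29/3,52/3] -> hit [13,52/3], descend [2, 7]
    N2 x:[14,55/3] y:[13,43] z:[29/3,37/3] -> miss, prune
    N7 x:[13,15] y:[8,31] z:[13,52/3] -> hit [13,15] leaf, test {P3(miss), P6(miss), P12@t=44/3}
  N5 x:[55/3,25] y:[5,42] z:[16/3,15] -> miss, prune

Summary -> nodes [0, 3, 2, 7, 5]; box-tests=5; leaf-entries=1; first=P12

== RESULT ==
[0, 3, 2, 7, 5]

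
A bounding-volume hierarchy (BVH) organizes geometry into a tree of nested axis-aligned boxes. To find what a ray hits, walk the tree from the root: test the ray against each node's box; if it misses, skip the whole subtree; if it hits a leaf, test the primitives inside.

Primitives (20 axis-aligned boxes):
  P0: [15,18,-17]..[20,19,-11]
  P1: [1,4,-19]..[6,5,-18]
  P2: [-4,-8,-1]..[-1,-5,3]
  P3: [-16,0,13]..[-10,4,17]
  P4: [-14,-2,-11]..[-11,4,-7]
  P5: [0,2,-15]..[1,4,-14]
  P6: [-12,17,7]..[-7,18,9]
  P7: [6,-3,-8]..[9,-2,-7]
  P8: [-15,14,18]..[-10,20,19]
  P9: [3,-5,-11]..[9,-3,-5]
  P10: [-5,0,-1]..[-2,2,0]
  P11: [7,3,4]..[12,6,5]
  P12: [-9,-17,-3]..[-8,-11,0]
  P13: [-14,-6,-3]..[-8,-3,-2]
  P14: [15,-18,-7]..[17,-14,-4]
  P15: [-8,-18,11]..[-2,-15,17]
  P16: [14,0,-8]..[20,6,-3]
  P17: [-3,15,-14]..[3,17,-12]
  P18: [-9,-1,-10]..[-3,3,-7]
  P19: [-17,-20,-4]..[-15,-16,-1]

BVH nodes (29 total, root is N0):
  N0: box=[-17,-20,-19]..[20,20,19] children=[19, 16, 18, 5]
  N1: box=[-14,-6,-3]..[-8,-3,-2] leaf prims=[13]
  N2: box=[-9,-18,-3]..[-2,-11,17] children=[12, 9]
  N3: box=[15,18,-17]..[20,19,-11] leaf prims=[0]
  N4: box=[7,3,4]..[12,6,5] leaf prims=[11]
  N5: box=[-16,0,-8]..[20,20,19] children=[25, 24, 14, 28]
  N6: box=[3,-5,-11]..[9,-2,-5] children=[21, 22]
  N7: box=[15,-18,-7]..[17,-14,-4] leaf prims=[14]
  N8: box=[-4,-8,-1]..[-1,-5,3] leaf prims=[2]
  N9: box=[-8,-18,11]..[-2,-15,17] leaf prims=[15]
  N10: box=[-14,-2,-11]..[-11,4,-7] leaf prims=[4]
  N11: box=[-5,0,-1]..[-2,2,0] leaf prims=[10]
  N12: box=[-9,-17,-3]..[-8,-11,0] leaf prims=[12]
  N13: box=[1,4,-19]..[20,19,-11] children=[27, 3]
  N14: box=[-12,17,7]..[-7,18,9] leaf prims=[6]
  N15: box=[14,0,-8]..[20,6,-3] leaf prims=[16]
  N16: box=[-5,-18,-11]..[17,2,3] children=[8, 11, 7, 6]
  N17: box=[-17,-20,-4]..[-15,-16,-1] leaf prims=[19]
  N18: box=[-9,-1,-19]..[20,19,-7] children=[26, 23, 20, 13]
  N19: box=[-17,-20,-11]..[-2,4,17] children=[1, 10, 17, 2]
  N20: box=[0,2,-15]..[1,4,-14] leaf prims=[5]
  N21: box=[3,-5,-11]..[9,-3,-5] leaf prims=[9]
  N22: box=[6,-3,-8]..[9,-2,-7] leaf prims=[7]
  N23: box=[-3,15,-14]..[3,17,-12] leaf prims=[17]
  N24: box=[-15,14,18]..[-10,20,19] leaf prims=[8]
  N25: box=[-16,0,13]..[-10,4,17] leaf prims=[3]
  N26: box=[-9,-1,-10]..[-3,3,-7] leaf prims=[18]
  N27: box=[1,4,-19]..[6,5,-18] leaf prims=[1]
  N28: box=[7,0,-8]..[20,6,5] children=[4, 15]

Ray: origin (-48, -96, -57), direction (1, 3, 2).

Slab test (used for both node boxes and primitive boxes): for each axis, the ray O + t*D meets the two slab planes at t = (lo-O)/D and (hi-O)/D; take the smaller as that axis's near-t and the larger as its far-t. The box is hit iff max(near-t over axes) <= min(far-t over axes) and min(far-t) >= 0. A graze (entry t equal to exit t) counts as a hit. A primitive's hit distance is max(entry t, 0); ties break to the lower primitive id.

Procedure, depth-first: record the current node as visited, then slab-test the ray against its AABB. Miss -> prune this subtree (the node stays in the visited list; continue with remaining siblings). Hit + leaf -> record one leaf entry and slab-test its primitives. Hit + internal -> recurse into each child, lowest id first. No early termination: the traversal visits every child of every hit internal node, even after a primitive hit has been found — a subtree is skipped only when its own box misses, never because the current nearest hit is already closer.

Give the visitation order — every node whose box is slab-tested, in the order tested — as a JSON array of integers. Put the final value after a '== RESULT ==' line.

Walk:
N0 x:[31,68] y:[76/3,116/3] z:[19,38] -> hit [31,38], descend [5, 16, 18, 19]
  N5 x:[32,68] y:[32,116/3] z:[49/2,38] -> hit [32,38], descend [14, 24, 25, 28]
    N14 x:[36,41] y:[113/3,38] z:[32,33] -> miss, prune
    N24 x:[33,38] y:[110/3,116/3] z:[75/2,38] -> hit [75/2,38] leaf, test {P8@t=75/2}
    N25 x:[32,38] y:[32,100/3] z:[35,37] -> miss, prune
    N28 x:[55,68] y:[32,34] z:[49/2,31] -> miss, prune
  N16 x:[43,65] y:[26,98/3] z:[23,30] -> miss, prune
  N18 x:[39,68] y:[95/3,115/3] z:[19,25] -> miss, prune
  N19 x:[31,46] y:[76/3,100/3] z:[23,37] -> hit [31,100/3], descend [1, 2, 10, 17]
    N1 x:[34,40] y:[30,31] z:[27,55/2] -> miss, prune
    N2 x:[39,46] y:[26,85/3] z:[27,37] -> miss, prune
    N10 x:[34,37] y:[94/3,100/3] z:[23,25] -> miss, prune
    N17 x:[31,33] y:[76/3,80/3] z:[53/2,28] -> miss, prune

Visited [0, 5, 14, 24, 25, 28, 16, 18, 19, 1, 2, 10, 17]. Tests: 13 box, 1 leaf. Nearest: P8.

== RESULT ==
[0, 5, 14, 24, 25, 28, 16, 18, 19, 1, 2, 10, 17]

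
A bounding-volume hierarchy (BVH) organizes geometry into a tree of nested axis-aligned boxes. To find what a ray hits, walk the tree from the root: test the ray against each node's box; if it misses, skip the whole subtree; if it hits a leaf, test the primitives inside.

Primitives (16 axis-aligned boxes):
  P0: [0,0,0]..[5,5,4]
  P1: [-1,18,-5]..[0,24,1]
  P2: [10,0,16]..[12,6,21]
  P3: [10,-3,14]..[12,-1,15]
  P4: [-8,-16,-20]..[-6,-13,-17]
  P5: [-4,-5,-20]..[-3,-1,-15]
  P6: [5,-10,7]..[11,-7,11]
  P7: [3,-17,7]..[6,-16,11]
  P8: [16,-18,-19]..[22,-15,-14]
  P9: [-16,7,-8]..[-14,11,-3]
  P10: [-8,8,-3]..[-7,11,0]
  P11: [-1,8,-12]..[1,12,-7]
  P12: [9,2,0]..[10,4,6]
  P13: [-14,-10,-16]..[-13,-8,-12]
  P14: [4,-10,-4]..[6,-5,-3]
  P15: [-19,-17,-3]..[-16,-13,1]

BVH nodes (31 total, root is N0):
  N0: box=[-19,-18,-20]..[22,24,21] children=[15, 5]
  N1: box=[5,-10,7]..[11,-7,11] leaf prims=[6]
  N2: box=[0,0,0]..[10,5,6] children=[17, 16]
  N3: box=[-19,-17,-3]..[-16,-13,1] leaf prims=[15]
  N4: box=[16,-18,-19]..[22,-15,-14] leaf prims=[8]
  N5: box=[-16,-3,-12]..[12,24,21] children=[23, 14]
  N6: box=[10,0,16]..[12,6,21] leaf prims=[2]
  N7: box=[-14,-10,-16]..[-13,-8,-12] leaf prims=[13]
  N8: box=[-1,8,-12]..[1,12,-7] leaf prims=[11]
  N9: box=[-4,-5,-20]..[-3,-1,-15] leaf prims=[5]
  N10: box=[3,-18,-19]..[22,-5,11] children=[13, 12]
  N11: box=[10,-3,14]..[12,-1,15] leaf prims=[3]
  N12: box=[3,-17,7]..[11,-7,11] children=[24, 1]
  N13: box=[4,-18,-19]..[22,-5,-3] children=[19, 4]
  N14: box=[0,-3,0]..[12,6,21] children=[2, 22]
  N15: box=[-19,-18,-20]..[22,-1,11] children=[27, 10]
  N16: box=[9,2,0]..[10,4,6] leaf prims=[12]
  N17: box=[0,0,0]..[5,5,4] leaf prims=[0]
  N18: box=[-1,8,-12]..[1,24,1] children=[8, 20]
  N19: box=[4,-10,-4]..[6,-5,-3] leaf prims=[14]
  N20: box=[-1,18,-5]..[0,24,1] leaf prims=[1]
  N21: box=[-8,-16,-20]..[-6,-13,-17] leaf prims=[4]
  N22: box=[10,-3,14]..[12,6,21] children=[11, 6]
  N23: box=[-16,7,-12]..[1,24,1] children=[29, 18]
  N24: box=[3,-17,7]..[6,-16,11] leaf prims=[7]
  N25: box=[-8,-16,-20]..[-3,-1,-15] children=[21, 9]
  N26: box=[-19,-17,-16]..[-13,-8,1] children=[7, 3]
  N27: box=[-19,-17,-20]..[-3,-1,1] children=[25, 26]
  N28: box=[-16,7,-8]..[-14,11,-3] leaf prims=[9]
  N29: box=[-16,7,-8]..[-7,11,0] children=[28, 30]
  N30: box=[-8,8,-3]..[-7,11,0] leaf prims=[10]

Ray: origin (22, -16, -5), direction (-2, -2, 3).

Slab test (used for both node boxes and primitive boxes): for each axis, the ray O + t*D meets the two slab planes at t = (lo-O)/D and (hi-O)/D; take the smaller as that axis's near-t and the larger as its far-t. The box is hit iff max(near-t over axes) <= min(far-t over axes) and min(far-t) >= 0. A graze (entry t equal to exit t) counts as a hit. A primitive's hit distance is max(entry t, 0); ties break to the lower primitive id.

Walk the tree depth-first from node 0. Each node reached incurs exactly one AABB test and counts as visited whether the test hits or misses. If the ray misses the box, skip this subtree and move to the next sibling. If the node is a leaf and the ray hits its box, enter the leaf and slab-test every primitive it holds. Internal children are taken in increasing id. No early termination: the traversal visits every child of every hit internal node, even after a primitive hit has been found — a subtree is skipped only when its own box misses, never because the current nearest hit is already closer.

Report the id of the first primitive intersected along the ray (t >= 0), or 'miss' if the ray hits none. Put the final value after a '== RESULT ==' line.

Walk:
N0 x:[0,41/2] y:[-20,1] z:[-5,26/3] -> hit [0,1], descend [5, 15]
  N5 x:[5,19] y:[-20,-13/2] z:[-7/3,26/3] -> miss, prune
  N15 x:[0,41/2] y:[-15/2,1] z:[-5,16/3] -> hit [0,1], descend [10, 27]
    N10 x:[0,19/2] y:[-11/2,1] z:[-14/3,16/3] -> hit [0,1], descend [12, 13]
      N12 x:[11/2,19/2] y:[-9/2,1/2] z:[4,16/3] -> miss, prune
      N13 x:[0,9] y:[-11/2,1] z:[-14/3,2/3] -> hit [0,2/3], descend [4, 19]
        N4 x:[0,3] y:[-1/2,1] z:[-14/3,-3] -> miss, prune
        N19 x:[8,9] y:[-11/2,-3] z:[1/3,2/3] -> miss, prune
    N27 x:[25/2,41/2] y:[-15/2,1/2] z:[-5,2] -> miss, prune

9 AABB tests over nodes [0, 5, 15, 10, 12, 13, 4, 19, 27]; 0 leaves entered; closest miss.

== RESULT ==
miss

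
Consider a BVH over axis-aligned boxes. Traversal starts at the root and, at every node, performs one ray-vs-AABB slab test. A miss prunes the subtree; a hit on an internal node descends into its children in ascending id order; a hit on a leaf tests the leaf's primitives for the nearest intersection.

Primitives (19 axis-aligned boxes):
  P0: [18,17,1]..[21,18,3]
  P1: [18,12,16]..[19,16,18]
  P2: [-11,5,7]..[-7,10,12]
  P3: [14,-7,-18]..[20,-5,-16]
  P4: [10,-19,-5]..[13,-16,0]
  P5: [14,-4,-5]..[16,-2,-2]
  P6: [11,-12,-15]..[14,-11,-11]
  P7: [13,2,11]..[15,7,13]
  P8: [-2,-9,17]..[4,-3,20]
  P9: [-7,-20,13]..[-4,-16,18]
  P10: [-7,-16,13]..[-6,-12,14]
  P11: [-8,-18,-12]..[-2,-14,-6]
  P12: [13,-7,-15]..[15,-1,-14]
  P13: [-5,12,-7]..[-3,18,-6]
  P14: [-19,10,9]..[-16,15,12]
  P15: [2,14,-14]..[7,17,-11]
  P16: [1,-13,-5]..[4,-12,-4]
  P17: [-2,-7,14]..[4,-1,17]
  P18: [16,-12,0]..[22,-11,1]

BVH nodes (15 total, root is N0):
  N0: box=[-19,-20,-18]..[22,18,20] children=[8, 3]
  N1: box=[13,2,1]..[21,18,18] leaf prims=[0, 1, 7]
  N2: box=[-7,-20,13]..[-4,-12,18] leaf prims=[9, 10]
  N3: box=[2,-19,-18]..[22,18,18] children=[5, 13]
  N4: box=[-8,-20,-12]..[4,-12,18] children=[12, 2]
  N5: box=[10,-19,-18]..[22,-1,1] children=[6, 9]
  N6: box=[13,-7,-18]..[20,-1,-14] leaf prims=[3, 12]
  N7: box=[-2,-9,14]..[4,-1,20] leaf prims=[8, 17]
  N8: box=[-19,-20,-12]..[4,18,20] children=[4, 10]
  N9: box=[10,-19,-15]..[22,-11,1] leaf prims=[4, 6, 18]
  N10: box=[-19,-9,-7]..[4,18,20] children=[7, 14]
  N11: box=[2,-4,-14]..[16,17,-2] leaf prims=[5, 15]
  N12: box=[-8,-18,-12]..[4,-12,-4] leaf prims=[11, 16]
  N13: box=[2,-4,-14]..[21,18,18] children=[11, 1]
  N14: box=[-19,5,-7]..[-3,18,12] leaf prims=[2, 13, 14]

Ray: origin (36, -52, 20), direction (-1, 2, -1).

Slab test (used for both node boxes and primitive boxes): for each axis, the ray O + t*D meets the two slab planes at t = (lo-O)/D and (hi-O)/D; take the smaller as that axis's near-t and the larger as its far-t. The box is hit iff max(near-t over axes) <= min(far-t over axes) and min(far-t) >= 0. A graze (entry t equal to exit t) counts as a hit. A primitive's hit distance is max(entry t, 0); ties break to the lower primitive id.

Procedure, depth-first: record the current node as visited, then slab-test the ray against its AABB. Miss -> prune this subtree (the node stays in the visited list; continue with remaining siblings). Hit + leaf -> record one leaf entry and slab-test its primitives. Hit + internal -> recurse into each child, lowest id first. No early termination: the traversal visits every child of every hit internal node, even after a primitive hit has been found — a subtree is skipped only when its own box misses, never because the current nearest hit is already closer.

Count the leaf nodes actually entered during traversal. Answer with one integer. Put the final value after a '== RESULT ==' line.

Trace the traversal:
N0 x:[14,55] y:[16,35] z:[0,38] -> hit [16,35], descend [3, 8]
  N3 x:[14,34] y:[33/2,35] z:[2,38] -> hit [33/2,34], descend [5, 13]
    N5 x:[14,26] y:[33/2,51/2] z:[19,38] -> hit [19,51/2], descend [6, 9]
      N6 x:[16,23] y:[45/2,51/2] z:[34,38] -> miss, prune
      N9 x:[14,26] y:[33/2,41/2] z:[19,35] -> hit [19,41/2] leaf, test {P4(miss), P6(miss), P18@t=20}
    N13 x:[15,34] y:[24,35] z:[2,34] -> hit [24,34], descend [1, 11]
      N1 x:[15,23] y:[27,35] z:[2,19] -> miss, prune
      N11 x:[20,34] y:[24,69/2] z:[22,34] -> hit [24,34] leaf, test {P5(miss), P15@t=33}
  N8 x:[32,55] y:[16,35] z:[0,32] -> hit [32,32], descend [4, 10]
    N4 x:[32,44] y:[16,20] z:[2,32] -> miss, prune
    N10 x:[32,55] y:[43/2,35] z:[0,27] -> miss, prune

Visited [0, 3, 5, 6, 9, 13, 1, 11, 8, 4, 10]. Tests: 11 box, 2 leaf. Nearest: P18.

== RESULT ==
2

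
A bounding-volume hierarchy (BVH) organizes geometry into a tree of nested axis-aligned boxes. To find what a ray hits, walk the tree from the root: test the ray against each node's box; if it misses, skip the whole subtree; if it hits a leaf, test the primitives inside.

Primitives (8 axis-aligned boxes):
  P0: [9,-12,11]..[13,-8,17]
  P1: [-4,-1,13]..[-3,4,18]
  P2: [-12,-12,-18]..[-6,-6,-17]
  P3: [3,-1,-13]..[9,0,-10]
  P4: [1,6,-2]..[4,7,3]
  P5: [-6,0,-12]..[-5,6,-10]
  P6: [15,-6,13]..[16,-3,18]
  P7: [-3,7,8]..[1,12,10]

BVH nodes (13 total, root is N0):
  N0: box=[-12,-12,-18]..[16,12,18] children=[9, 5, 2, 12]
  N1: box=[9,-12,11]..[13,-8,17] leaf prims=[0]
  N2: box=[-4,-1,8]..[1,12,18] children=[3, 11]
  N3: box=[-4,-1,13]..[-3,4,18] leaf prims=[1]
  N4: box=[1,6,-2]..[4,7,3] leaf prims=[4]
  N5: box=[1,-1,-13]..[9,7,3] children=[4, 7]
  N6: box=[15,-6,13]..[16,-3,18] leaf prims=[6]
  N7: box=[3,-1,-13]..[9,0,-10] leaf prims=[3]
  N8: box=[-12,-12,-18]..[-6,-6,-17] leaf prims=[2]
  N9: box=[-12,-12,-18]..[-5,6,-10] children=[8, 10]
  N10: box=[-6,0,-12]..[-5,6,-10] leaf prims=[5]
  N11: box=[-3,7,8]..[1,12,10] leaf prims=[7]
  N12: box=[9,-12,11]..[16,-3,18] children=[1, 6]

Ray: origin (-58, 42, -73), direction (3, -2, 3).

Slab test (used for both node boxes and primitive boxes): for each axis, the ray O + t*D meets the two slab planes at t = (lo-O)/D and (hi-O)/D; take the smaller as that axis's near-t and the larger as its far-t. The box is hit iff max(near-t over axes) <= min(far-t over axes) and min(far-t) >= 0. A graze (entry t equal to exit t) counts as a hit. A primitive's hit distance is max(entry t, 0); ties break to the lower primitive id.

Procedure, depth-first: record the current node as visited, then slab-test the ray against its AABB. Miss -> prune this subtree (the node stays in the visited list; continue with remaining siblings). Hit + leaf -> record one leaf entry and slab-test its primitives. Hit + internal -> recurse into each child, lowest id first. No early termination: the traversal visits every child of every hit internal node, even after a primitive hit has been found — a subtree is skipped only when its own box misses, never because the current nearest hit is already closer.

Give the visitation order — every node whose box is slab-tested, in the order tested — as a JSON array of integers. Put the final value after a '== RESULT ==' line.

Trace the traversal:
N0 x:[46/3,74/3] y:[15,27] z:[55/3,91/3] -> hit [55/3,74/3], descend [2, 5, 9, 12]
  N2 x:[18,59/3] y:[15,43/2] z:[27,91/3] -> miss, prune
  N5 x:[59/3,67/3] y:[35/2,43/2] z:[20,76/3] -> hit [20,43/2], descend [4, 7]
    N4 x:[59/3,62/3] y:[35/2,18] z:[71/3,76/3] -> miss, prune
    N7 x:[61/3,67/3] y:[21,43/2] z:[20,21] -> hit [21,21] leaf, test {P3@t=21}
  N9 x:[46/3,53/3] y:[18,27] z:[55/3,21] -> miss, prune
  N12 x:[67/3,74/3] y:[45/2,27] z:[28,91/3] -> miss, prune

order=[0, 2, 5, 4, 7, 9, 12]  |boxes|=7  |leaves|=1  hit=P3

== RESULT ==
[0, 2, 5, 4, 7, 9, 12]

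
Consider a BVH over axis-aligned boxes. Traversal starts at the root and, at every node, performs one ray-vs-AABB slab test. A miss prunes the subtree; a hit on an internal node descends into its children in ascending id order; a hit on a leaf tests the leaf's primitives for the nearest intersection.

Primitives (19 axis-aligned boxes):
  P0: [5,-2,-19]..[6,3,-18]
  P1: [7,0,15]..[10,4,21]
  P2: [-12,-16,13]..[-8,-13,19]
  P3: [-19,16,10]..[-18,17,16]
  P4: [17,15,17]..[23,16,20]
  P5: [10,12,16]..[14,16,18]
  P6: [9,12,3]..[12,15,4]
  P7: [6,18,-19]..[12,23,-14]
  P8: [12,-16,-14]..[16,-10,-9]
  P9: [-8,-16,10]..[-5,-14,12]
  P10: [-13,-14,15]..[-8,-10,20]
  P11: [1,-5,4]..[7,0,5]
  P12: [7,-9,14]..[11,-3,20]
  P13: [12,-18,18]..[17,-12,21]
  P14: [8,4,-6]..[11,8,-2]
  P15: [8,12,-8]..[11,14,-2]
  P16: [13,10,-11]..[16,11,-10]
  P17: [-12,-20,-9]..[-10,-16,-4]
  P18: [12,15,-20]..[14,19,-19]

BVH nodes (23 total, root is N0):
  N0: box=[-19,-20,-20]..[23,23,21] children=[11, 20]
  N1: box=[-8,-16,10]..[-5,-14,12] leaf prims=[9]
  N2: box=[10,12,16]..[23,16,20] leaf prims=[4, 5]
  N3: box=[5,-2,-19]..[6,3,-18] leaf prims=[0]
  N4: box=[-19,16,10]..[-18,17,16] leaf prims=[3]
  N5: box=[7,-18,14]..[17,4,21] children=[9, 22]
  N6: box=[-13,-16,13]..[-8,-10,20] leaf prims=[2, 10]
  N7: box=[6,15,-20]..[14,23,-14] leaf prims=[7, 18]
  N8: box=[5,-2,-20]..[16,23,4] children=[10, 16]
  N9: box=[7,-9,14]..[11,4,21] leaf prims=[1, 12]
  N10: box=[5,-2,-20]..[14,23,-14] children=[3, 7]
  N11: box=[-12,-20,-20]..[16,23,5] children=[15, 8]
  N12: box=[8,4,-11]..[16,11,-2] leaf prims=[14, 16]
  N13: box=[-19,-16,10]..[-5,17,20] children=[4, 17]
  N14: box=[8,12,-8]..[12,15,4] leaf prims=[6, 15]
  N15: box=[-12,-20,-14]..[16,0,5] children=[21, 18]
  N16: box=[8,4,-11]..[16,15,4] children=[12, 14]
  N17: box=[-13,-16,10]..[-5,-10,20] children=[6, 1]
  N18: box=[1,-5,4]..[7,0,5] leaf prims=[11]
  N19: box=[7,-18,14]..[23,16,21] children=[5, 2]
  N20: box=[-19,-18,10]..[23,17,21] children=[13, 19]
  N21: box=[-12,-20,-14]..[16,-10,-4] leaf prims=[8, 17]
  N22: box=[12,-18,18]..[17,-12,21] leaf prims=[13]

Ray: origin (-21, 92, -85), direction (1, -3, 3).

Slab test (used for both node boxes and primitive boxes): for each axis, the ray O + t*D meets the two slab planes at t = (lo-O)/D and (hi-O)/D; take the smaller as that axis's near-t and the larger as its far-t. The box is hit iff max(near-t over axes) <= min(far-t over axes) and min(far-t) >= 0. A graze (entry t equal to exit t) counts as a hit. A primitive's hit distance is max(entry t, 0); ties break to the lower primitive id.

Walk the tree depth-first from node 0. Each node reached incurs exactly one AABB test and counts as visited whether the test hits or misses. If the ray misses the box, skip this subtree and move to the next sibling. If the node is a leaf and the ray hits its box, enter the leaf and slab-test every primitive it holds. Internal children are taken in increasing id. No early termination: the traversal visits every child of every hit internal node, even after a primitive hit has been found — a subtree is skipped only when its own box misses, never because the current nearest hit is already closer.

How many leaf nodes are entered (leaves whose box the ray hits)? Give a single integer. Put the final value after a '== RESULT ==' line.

Walk:
N0 x:[2,44] y:[23,112/3] z:[65/3,106/3] -> hit [23,106/3], descend [11, 20]
  N11 x:[9,37] y:[23,112/3] z:[65/3,30] -> hit [23,30], descend [8, 15]
    N8 x:[26,37] y:[23,94/3] z:[65/3,89/3] -> hit [26,89/3], descend [10, 16]
      N10 x:[26,35] y:[23,94/3] z:[65/3,71/3] -> miss, prune
      N16 x:[29,37] y:[77/3,88/3] z:[74/3,89/3] -> hit [29,88/3], descend [12, 14]
        N12 x:[29,37] y:[27,88/3] z:[74/3,83/3] -> miss, prune
        N14 x:[29,33] y:[77/3,80/3] z:[77/3,89/3] -> miss, prune
    N15 x:[9,37] y:[92/3,112/3] z:[71/3,30] -> miss, prune
  N20 x:[2,44] y:[25,110/3] z:[95/3,106/3] -> hit [95/3,106/3], descend [13, 19]
    N13 x:[2,16] y:[25,36] z:[95/3,35] -> miss, prune
    N19 x:[28,44] y:[76/3,110/3] z:[33,106/3] -> hit [33,106/3], descend [2, 5]
      N2 x:[31,44] y:[76/3,80/3] z:[101/3,35] -> miss, prune
      N5 x:[28,38] y:[88/3,110/3] z:[33,106/3] -> hit [33,106/3], descend [9, 22]
        N9 x:[28,32] y:[88/3,101/3] z:[33,106/3] -> miss, prune
        N22 x:[33,38] y:[104/3,110/3] z:[103/3,106/3] -> hit [104/3,106/3] leaf, test {P13@t=104/3}

Visited [0, 11, 8, 10, 16, 12, 14, 15, 20, 13, 19, 2, 5, 9, 22]. Tests: 15 box, 1 leaf. Nearest: P13.

== RESULT ==
1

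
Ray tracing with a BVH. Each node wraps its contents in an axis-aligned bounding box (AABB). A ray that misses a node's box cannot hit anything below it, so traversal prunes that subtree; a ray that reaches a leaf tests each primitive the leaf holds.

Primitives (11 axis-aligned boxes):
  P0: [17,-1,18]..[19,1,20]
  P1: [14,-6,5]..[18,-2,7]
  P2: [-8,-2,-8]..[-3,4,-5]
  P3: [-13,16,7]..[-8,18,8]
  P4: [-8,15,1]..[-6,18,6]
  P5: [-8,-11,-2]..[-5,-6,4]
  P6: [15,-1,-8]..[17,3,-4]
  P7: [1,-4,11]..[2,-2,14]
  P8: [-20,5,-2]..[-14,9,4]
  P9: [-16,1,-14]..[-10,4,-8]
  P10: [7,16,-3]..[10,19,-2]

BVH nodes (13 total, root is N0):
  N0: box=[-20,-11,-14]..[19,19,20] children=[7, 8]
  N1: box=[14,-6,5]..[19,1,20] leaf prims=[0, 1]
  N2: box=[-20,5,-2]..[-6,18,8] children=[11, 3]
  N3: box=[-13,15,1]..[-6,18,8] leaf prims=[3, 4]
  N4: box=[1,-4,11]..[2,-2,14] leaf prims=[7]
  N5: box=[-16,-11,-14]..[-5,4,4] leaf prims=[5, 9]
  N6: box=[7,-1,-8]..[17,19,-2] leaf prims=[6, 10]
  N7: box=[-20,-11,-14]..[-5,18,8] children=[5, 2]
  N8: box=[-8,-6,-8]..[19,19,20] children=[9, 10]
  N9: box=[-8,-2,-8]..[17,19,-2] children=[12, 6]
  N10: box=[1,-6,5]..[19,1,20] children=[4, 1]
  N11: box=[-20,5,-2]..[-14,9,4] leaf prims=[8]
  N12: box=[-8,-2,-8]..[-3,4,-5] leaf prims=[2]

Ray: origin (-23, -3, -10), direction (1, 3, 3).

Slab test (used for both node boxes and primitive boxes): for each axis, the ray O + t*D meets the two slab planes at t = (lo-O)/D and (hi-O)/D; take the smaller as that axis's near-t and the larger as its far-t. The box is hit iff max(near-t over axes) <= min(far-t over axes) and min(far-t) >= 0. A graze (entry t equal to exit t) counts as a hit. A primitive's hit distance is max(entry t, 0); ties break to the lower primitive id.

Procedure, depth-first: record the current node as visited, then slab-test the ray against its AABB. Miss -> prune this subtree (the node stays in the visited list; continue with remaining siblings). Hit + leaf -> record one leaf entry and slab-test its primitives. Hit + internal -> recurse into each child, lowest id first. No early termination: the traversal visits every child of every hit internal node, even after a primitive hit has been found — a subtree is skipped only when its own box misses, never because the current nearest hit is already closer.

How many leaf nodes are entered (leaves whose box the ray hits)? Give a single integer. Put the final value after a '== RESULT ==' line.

Trace the traversal:
N0 x:[3,42] y:[-8/3,22/3] z:[-4/3,10] -> hit [3,22/3], descend [7, 8]
  N7 x:[3,18] y:[-8/3,7] z:[-4/3,6] -> hit [3,6], descend [2, 5]
    N2 x:[3,17] y:[8/3,7] z:[8/3,6] -> hit [3,6], descend [3, 11]
      N3 x:[10,17] y:[6,7] z:[11/3,6] -> miss, prune
      N11 x:[3,9] y:[8/3,4] z:[8/3,14/3] -> hit [3,4] leaf, test {P8@t=3}
    N5 x:[7,18] y:[-8/3,7/3] z:[-4/3,14/3] -> miss, prune
  N8 x:[15,42] y:[-1,22/3] z:[2/3,10] -> miss, prune

7 AABB tests over nodes [0, 7, 2, 3, 11, 5, 8]; 1 leaf entered; closest P8.

== RESULT ==
1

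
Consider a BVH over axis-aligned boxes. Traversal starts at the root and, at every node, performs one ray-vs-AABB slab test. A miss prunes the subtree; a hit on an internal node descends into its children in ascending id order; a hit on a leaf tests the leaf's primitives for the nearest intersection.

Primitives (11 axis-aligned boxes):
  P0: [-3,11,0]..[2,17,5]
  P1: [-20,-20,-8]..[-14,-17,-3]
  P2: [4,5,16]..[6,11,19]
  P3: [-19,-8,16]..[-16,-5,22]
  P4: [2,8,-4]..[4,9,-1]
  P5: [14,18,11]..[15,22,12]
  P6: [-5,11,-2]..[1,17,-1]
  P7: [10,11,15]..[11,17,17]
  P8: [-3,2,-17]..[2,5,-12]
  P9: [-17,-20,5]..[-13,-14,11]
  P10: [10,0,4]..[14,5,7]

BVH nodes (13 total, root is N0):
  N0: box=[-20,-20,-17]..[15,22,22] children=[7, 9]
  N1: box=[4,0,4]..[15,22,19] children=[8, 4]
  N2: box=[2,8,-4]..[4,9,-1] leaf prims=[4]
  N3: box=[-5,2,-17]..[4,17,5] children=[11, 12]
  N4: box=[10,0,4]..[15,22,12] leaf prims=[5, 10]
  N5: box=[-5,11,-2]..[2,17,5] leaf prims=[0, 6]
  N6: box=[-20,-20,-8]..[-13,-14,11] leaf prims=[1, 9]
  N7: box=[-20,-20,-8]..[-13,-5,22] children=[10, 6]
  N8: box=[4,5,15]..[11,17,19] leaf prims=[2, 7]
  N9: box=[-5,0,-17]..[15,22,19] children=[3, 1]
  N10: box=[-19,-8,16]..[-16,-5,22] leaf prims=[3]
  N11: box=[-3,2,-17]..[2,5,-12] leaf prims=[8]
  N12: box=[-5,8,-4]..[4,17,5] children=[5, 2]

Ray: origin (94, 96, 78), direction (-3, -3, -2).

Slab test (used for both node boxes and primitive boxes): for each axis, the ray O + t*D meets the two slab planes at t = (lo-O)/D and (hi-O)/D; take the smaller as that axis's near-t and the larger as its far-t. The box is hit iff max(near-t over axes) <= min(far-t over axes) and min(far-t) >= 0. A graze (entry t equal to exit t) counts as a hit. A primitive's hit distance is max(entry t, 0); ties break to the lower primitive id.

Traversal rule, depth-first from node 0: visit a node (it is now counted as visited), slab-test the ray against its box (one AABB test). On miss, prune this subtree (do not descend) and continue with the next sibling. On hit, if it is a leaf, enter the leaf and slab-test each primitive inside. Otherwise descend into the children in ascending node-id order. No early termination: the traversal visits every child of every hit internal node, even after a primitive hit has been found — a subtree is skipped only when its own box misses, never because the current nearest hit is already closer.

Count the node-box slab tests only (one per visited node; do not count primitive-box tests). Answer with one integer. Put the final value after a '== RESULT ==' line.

Traverse from the root:
N0 x:[79/3,38] y:[74/3,116/3] z:[28,95/2] -> hit [28,38], descend [7, 9]
  N7 x:[107/3,38] y:[101/3,116/3] z:[28,43] -> hit [107/3,38], descend [6, 10]
    N6 x:[107/3,38] y:[110/3,116/3] z:[67/2,43] -> hit [110/3,38] leaf, test {P1(miss), P9(miss)}
    N10 x:[110/3,113/3] y:[101/3,104/3] z:[28,31] -> miss, prune
  N9 x:[79/3,33] y:[74/3,32] z:[59/2,95/2] -> hit [59/2,32], descend [1, 3]
    N1 x:[79/3,30] y:[74/3,32] z:[59/2,37] -> hit [59/2,30], descend [4, 8]
      N4 x:[79/3,28] y:[74/3,32] z:[33,37] -> miss, prune
      N8 x:[83/3,30] y:[79/3,91/3] z:[59/2,63/2] -> hit [59/2,30] leaf, test {P2@t=59/2, P7(miss)}
    N3 x:[30,33] y:[79/3,94/3] z:[73/2,95/2] -> miss, prune

Visited [0, 7, 6, 10, 9, 1, 4, 8, 3]. Tests: 9 box, 2 leaf. Nearest: P2.

== RESULT ==
9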